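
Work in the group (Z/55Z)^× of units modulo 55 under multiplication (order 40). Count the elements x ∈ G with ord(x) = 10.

12

Enumerating element orders in G gives 12 elements of order 10.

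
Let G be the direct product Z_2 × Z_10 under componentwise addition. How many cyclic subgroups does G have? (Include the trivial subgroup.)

8

Group the elements of G by the cyclic subgroup they generate; each cyclic subgroup of order d accounts for φ(d) elements.
Cyclic subgroups by order — order 1: 1; order 2: 3; order 5: 1; order 10: 3.
Total: 8.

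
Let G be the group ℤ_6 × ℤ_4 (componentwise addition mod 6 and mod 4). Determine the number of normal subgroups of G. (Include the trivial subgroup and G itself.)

G is abelian, so every subgroup is normal.
G has 16 subgroups in total, hence 16 normal subgroups.

16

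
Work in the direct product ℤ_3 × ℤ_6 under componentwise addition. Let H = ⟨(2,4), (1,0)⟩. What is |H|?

9

|⟨(2,4)⟩| = 3 and |⟨(1,0)⟩| = 3, so |H| is a multiple of lcm(3, 3) = 3 and divides |G| = 18.
Closing under the operation: H = {(0,0), (0,2), (0,4), (1,0), (1,2), (1,4), (2,0), (2,2), (2,4)}, so |H| = 9.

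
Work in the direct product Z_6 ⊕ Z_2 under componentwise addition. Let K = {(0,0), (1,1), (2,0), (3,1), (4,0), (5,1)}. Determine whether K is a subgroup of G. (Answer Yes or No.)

|K| = 6 divides |G| = 12, consistent with Lagrange.
K contains the identity, every element's inverse is in K, and K is closed under +: it is a subgroup.
In fact K = ⟨(1,1)⟩.

Yes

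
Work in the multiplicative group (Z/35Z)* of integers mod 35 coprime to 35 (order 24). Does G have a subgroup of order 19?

19 does not divide |G| = 24, so by Lagrange no subgroup of order 19 exists.

No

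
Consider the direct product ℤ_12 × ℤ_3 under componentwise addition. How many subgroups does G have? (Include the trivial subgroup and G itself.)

18

|G| = 36, so by Lagrange every subgroup order divides 36. Divisors: 1, 2, 3, 4, 6, 9, 12, 18, 36.
Subgroups by order — order 1: 1; order 2: 1; order 3: 4; order 4: 1; order 6: 4; order 9: 1; order 12: 4; order 18: 1; order 36: 1.
Total: 1 + 1 + 4 + 1 + 4 + 1 + 4 + 1 + 1 = 18.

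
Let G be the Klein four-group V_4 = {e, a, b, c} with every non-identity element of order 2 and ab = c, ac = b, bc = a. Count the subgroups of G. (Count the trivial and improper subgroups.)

5

|G| = 4, so by Lagrange every subgroup order divides 4. Divisors: 1, 2, 4.
Subgroups by order — order 1: 1; order 2: 3; order 4: 1.
Total: 1 + 3 + 1 = 5.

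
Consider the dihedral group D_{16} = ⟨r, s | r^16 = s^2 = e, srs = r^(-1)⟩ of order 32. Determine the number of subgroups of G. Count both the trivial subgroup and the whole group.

36

|G| = 32, so by Lagrange every subgroup order divides 32. Divisors: 1, 2, 4, 8, 16, 32.
Subgroups by order — order 1: 1; order 2: 17; order 4: 9; order 8: 5; order 16: 3; order 32: 1.
Total: 1 + 17 + 9 + 5 + 3 + 1 = 36.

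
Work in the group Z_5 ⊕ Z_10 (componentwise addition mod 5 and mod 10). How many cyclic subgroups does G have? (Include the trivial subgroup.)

14

Each element a generates a cyclic subgroup ⟨a⟩; distinct elements may generate the same one (a cyclic group of order d has φ(d) generators).
Cyclic subgroups by order — order 1: 1; order 2: 1; order 5: 6; order 10: 6.
Total: 14.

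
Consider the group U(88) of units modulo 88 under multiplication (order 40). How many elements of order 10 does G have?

Enumerating element orders in G gives 28 elements of order 10.

28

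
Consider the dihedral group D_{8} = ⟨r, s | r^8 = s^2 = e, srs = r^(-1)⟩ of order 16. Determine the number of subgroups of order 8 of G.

3

|G| = 16 and 8 | 16, so subgroups of order 8 are possible by Lagrange.
The subgroups of order 8 are: {e, r, r^2, r^3, r^4, r^5, r^6, r^7}; {e, r^2, r^4, r^6, s, r^2s, r^4s, r^6s}; {e, r^2, r^4, r^6, rs, r^3s, r^5s, r^7s}.
So G has 3 subgroups of order 8.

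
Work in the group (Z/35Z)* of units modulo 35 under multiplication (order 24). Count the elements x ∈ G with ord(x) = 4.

4

The elements of order 4 are: 8, 13, 22, 27.
That's 4.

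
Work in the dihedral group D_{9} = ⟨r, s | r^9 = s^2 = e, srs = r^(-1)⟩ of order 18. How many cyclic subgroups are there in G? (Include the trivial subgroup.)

12

A cyclic subgroup of order d is generated by each of its φ(d) elements of order d, so the cyclic subgroups of order d number (#elements of order d)/φ(d).
Cyclic subgroups by order — order 1: 1; order 2: 9; order 3: 1; order 9: 1.
Total: 12.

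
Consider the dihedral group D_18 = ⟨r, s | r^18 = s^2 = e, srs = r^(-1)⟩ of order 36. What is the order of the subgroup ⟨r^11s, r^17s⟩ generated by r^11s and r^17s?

6

|⟨r^11s⟩| = 2 and |⟨r^17s⟩| = 2, so |H| is a multiple of lcm(2, 2) = 2 and divides |G| = 36.
Closing under the operation: H = {e, r^6, r^12, r^5s, r^11s, r^17s}, so |H| = 6.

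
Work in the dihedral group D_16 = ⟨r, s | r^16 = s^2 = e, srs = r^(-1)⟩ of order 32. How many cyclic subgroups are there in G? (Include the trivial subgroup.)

21

Each element a generates a cyclic subgroup ⟨a⟩; distinct elements may generate the same one (a cyclic group of order d has φ(d) generators).
Cyclic subgroups by order — order 1: 1; order 2: 17; order 4: 1; order 8: 1; order 16: 1.
Total: 21.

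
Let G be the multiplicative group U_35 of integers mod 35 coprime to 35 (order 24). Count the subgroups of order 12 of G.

3

|G| = 24 and 12 | 24, so subgroups of order 12 are possible by Lagrange.
The subgroups of order 12 are: {1, 3, 4, 9, 11, 12, 13, 16, 17, 27, 29, 33}; {1, 2, 4, 8, 9, 11, 16, 18, 22, 23, 29, 32}; {1, 4, 6, 9, 11, 16, 19, 24, 26, 29, 31, 34}.
So G has 3 subgroups of order 12.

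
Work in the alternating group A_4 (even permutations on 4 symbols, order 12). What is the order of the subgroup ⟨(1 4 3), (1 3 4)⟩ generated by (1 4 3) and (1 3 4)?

|⟨(1 4 3)⟩| = 3 and |⟨(1 3 4)⟩| = 3, so |H| is a multiple of lcm(3, 3) = 3 and divides |G| = 12.
Closing under the operation: H = {e, (1 3 4), (1 4 3)}, so |H| = 3.

3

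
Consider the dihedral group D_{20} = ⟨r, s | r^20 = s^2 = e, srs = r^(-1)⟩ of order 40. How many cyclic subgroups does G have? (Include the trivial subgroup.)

26

A cyclic subgroup of order d is generated by each of its φ(d) elements of order d, so the cyclic subgroups of order d number (#elements of order d)/φ(d).
Cyclic subgroups by order — order 1: 1; order 2: 21; order 4: 1; order 5: 1; order 10: 1; order 20: 1.
Total: 26.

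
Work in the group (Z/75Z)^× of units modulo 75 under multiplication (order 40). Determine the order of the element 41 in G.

Compute successive powers of 41 mod 75: 41, 31, 71, 61, 26, 16, 56, 46, …; 41^10 ≡ 1 (mod 75).
So |⟨41⟩| = 10.

10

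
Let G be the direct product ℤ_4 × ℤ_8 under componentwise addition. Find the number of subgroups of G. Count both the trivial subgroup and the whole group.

22

|G| = 32, so by Lagrange every subgroup order divides 32. Divisors: 1, 2, 4, 8, 16, 32.
Subgroups by order — order 1: 1; order 2: 3; order 4: 7; order 8: 7; order 16: 3; order 32: 1.
Total: 1 + 3 + 7 + 7 + 3 + 1 = 22.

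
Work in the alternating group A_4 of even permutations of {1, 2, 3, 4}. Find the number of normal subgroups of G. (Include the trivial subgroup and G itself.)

G has 10 subgroups. Checking conjugation-invariance by order — order 1: 1/1 normal; order 2: 0/3 normal; order 3: 0/4 normal; order 4: 1/1 normal; order 12: 1/1 normal.
Total normal subgroups: 3.

3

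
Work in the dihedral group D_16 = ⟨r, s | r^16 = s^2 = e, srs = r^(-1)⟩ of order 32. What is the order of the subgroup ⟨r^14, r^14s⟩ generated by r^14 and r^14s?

|⟨r^14⟩| = 8 and |⟨r^14s⟩| = 2, so |H| is a multiple of lcm(8, 2) = 8 and divides |G| = 32.
Closing under the operation: H = {e, r^2, r^4, r^6, r^8, r^10, r^12, r^14, s, r^2s, r^4s, r^6s, r^8s, r^10s, r^12s, r^14s}, so |H| = 16.

16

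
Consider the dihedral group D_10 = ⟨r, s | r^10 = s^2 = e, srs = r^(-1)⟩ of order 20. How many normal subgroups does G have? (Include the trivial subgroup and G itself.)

7

G has 22 subgroups. Checking conjugation-invariance by order — order 1: 1/1 normal; order 2: 1/11 normal; order 4: 0/5 normal; order 5: 1/1 normal; order 10: 3/3 normal; order 20: 1/1 normal.
Total normal subgroups: 7.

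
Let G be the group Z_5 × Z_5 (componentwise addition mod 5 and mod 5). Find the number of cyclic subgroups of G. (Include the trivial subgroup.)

Group the elements of G by the cyclic subgroup they generate; each cyclic subgroup of order d accounts for φ(d) elements.
Cyclic subgroups by order — order 1: 1; order 5: 6.
Total: 7.

7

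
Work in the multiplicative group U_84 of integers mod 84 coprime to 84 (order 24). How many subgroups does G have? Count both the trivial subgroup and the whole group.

32

|G| = 24, so by Lagrange every subgroup order divides 24. Divisors: 1, 2, 3, 4, 6, 8, 12, 24.
Subgroups by order — order 1: 1; order 2: 7; order 3: 1; order 4: 7; order 6: 7; order 8: 1; order 12: 7; order 24: 1.
Total: 1 + 7 + 1 + 7 + 7 + 1 + 7 + 1 = 32.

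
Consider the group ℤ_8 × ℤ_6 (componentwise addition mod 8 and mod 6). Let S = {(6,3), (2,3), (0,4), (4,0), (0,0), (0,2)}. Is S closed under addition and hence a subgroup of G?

No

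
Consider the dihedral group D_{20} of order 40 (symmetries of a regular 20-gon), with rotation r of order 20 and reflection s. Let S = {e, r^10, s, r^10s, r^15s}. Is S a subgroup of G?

Closure fails: s · r^15s = r^5 ∉ S. So S is not a subgroup.

No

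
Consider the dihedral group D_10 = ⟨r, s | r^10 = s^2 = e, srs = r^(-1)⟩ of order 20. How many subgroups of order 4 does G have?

|G| = 20 and 4 | 20, so subgroups of order 4 are possible by Lagrange.
The subgroups of order 4 are: {e, r^5, r^2s, r^7s}; {e, r^5, r^3s, r^8s}; {e, r^5, r^4s, r^9s}; {e, r^5, s, r^5s}; … (5 in all).
So G has 5 subgroups of order 4.

5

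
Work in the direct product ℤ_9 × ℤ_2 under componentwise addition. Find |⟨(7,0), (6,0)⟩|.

|⟨(7,0)⟩| = 9 and |⟨(6,0)⟩| = 3, so |H| is a multiple of lcm(9, 3) = 9 and divides |G| = 18.
Closing under the operation: H = {(0,0), (1,0), (2,0), (3,0), (4,0), (5,0), (6,0), (7,0), (8,0)}, so |H| = 9.

9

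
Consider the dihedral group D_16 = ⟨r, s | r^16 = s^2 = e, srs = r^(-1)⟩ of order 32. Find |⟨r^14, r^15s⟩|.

16

|⟨r^14⟩| = 8 and |⟨r^15s⟩| = 2, so |H| is a multiple of lcm(8, 2) = 8 and divides |G| = 32.
Closing under the operation: H = {e, r^2, r^4, r^6, r^8, r^10, r^12, r^14, rs, r^3s, r^5s, r^7s, r^9s, r^11s, r^13s, r^15s}, so |H| = 16.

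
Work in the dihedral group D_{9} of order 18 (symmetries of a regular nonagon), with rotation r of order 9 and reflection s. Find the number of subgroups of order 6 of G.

|G| = 18 and 6 | 18, so subgroups of order 6 are possible by Lagrange.
The subgroups of order 6 are: {e, r^3, r^6, r^2s, r^5s, r^8s}; {e, r^3, r^6, s, r^3s, r^6s}; {e, r^3, r^6, rs, r^4s, r^7s}.
So G has 3 subgroups of order 6.

3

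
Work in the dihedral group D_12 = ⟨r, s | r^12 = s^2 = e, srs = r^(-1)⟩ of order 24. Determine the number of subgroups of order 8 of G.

3

|G| = 24 and 8 | 24, so subgroups of order 8 are possible by Lagrange.
The subgroups of order 8 are: {e, r^3, r^6, r^9, rs, r^4s, r^7s, r^10s}; {e, r^3, r^6, r^9, r^2s, r^5s, r^8s, r^11s}; {e, r^3, r^6, r^9, s, r^3s, r^6s, r^9s}.
So G has 3 subgroups of order 8.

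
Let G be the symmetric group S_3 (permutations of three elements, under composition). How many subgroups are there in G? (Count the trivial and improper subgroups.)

6

|G| = 6, so by Lagrange every subgroup order divides 6. Divisors: 1, 2, 3, 6.
Subgroups by order — order 1: 1; order 2: 3; order 3: 1; order 6: 1.
Total: 1 + 3 + 1 + 1 = 6.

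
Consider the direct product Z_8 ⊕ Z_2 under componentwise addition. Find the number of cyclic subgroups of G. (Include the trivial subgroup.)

8

A cyclic subgroup of order d is generated by each of its φ(d) elements of order d, so the cyclic subgroups of order d number (#elements of order d)/φ(d).
Cyclic subgroups by order — order 1: 1; order 2: 3; order 4: 2; order 8: 2.
Total: 8.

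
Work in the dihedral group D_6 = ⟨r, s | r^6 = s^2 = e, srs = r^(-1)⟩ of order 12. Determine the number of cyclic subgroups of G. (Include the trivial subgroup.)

Group the elements of G by the cyclic subgroup they generate; each cyclic subgroup of order d accounts for φ(d) elements.
Cyclic subgroups by order — order 1: 1; order 2: 7; order 3: 1; order 6: 1.
Total: 10.

10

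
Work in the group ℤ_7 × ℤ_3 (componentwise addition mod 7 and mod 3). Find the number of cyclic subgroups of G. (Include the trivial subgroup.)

Each element a generates a cyclic subgroup ⟨a⟩; distinct elements may generate the same one (a cyclic group of order d has φ(d) generators).
Cyclic subgroups by order — order 1: 1; order 3: 1; order 7: 1; order 21: 1.
Total: 4.

4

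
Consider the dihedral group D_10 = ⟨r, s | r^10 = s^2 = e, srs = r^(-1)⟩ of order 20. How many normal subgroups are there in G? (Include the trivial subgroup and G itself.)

G has 22 subgroups. Checking conjugation-invariance by order — order 1: 1/1 normal; order 2: 1/11 normal; order 4: 0/5 normal; order 5: 1/1 normal; order 10: 3/3 normal; order 20: 1/1 normal.
Total normal subgroups: 7.

7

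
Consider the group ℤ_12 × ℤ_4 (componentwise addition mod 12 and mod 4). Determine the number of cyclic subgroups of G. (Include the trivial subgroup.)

20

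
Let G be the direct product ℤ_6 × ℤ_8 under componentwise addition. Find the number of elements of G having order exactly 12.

An element (a,b) has order lcm(ord(a), ord(b)); count pairs with lcm equal to 12.
Enumerating gives 8 such elements.

8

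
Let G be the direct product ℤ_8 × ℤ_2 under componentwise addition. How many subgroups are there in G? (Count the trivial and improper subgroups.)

|G| = 16, so by Lagrange every subgroup order divides 16. Divisors: 1, 2, 4, 8, 16.
Subgroups by order — order 1: 1; order 2: 3; order 4: 3; order 8: 3; order 16: 1.
Total: 1 + 3 + 3 + 3 + 1 = 11.

11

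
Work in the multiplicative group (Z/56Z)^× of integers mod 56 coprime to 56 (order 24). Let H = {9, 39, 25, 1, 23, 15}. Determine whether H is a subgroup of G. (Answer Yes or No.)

Yes

|H| = 6 divides |G| = 24, consistent with Lagrange.
H contains the identity, every element's inverse is in H, and H is closed under ·: it is a subgroup.
In fact H = ⟨39⟩.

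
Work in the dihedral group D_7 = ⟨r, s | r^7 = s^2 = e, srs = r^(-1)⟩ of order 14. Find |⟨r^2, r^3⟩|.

|⟨r^2⟩| = 7 and |⟨r^3⟩| = 7, so |H| is a multiple of lcm(7, 7) = 7 and divides |G| = 14.
Closing under the operation: H = {e, r, r^2, r^3, r^4, r^5, r^6}, so |H| = 7.

7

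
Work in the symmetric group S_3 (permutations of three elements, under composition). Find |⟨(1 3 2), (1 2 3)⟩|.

3

|⟨(1 3 2)⟩| = 3 and |⟨(1 2 3)⟩| = 3, so |H| is a multiple of lcm(3, 3) = 3 and divides |G| = 6.
Closing under the operation: H = {e, (1 2 3), (1 3 2)}, so |H| = 3.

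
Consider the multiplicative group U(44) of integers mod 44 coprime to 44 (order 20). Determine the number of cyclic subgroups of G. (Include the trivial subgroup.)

8

Each element a generates a cyclic subgroup ⟨a⟩; distinct elements may generate the same one (a cyclic group of order d has φ(d) generators).
Cyclic subgroups by order — order 1: 1; order 2: 3; order 5: 1; order 10: 3.
Total: 8.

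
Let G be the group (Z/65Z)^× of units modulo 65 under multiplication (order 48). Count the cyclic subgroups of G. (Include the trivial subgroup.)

Group the elements of G by the cyclic subgroup they generate; each cyclic subgroup of order d accounts for φ(d) elements.
Cyclic subgroups by order — order 1: 1; order 2: 3; order 3: 1; order 4: 6; order 6: 3; order 12: 6.
Total: 20.

20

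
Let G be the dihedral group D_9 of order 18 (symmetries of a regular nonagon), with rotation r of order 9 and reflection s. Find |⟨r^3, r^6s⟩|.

6

|⟨r^3⟩| = 3 and |⟨r^6s⟩| = 2, so |H| is a multiple of lcm(3, 2) = 6 and divides |G| = 18.
Closing under the operation: H = {e, r^3, r^6, s, r^3s, r^6s}, so |H| = 6.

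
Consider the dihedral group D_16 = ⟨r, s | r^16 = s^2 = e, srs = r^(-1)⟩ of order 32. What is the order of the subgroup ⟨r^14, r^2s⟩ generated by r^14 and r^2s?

16

|⟨r^14⟩| = 8 and |⟨r^2s⟩| = 2, so |H| is a multiple of lcm(8, 2) = 8 and divides |G| = 32.
Closing under the operation: H = {e, r^2, r^4, r^6, r^8, r^10, r^12, r^14, s, r^2s, r^4s, r^6s, r^8s, r^10s, r^12s, r^14s}, so |H| = 16.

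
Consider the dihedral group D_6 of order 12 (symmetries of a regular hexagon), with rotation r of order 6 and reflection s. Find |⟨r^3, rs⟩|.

4

|⟨r^3⟩| = 2 and |⟨rs⟩| = 2, so |H| is a multiple of lcm(2, 2) = 2 and divides |G| = 12.
Closing under the operation: H = {e, r^3, rs, r^4s}, so |H| = 4.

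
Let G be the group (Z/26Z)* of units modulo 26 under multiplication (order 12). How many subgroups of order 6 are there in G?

|G| = 12 and 6 | 12, so subgroups of order 6 are possible by Lagrange.
The subgroups of order 6 are: {1, 3, 9, 17, 23, 25}.
So G has 1 subgroup of order 6.

1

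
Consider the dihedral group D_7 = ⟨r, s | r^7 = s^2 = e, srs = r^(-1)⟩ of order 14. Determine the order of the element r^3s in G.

2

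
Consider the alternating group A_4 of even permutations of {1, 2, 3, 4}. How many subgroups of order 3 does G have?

4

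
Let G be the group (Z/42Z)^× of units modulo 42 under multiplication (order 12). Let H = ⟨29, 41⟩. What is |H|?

|⟨29⟩| = 2 and |⟨41⟩| = 2, so |H| is a multiple of lcm(2, 2) = 2 and divides |G| = 12.
Closing under the operation: H = {1, 13, 29, 41}, so |H| = 4.

4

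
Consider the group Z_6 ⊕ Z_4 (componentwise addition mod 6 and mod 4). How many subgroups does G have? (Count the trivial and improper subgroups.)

|G| = 24, so by Lagrange every subgroup order divides 24. Divisors: 1, 2, 3, 4, 6, 8, 12, 24.
Subgroups by order — order 1: 1; order 2: 3; order 3: 1; order 4: 3; order 6: 3; order 8: 1; order 12: 3; order 24: 1.
Total: 1 + 3 + 1 + 3 + 3 + 1 + 3 + 1 = 16.

16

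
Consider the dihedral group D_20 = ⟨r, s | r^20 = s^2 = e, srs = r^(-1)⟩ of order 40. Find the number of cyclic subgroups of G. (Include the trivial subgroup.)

Each element a generates a cyclic subgroup ⟨a⟩; distinct elements may generate the same one (a cyclic group of order d has φ(d) generators).
Cyclic subgroups by order — order 1: 1; order 2: 21; order 4: 1; order 5: 1; order 10: 1; order 20: 1.
Total: 26.

26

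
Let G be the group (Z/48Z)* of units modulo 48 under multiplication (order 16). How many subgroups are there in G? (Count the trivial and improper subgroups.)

|G| = 16, so by Lagrange every subgroup order divides 16. Divisors: 1, 2, 4, 8, 16.
Subgroups by order — order 1: 1; order 2: 7; order 4: 11; order 8: 7; order 16: 1.
Total: 1 + 7 + 11 + 7 + 1 = 27.

27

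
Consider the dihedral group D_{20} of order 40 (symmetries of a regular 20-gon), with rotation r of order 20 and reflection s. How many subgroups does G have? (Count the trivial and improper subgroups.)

48

|G| = 40, so by Lagrange every subgroup order divides 40. Divisors: 1, 2, 4, 5, 8, 10, 20, 40.
Subgroups by order — order 1: 1; order 2: 21; order 4: 11; order 5: 1; order 8: 5; order 10: 5; order 20: 3; order 40: 1.
Total: 1 + 21 + 11 + 1 + 5 + 5 + 3 + 1 = 48.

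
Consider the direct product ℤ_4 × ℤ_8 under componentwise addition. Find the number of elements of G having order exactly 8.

An element (a,b) has order lcm(ord(a), ord(b)); count pairs with lcm equal to 8.
Enumerating gives 16 such elements.

16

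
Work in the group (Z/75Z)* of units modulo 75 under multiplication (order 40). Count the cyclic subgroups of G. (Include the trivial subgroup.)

12

Each element a generates a cyclic subgroup ⟨a⟩; distinct elements may generate the same one (a cyclic group of order d has φ(d) generators).
Cyclic subgroups by order — order 1: 1; order 2: 3; order 4: 2; order 5: 1; order 10: 3; order 20: 2.
Total: 12.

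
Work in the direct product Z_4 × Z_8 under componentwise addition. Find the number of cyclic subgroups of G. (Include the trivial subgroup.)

14

Each element a generates a cyclic subgroup ⟨a⟩; distinct elements may generate the same one (a cyclic group of order d has φ(d) generators).
Cyclic subgroups by order — order 1: 1; order 2: 3; order 4: 6; order 8: 4.
Total: 14.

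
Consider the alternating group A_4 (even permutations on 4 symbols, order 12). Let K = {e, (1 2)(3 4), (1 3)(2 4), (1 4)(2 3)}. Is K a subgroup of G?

Yes

|K| = 4 divides |G| = 12, consistent with Lagrange.
K contains the identity, every element's inverse is in K, and K is closed under ∘: it is a subgroup.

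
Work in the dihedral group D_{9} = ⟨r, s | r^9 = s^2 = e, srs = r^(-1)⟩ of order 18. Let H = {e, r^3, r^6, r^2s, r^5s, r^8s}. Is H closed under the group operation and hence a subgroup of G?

Yes

|H| = 6 divides |G| = 18, consistent with Lagrange.
H contains the identity, every element's inverse is in H, and H is closed under ·: it is a subgroup.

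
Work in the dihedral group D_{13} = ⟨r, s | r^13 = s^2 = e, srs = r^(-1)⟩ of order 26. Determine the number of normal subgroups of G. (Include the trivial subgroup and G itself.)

3

G has 16 subgroups. Checking conjugation-invariance by order — order 1: 1/1 normal; order 2: 0/13 normal; order 13: 1/1 normal; order 26: 1/1 normal.
Total normal subgroups: 3.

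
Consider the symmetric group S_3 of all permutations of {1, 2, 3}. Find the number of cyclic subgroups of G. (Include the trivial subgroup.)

5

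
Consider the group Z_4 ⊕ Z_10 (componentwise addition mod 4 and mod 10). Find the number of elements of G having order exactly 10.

12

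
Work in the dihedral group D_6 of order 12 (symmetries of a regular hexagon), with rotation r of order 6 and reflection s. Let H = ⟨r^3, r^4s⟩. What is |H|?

4

|⟨r^3⟩| = 2 and |⟨r^4s⟩| = 2, so |H| is a multiple of lcm(2, 2) = 2 and divides |G| = 12.
Closing under the operation: H = {e, r^3, rs, r^4s}, so |H| = 4.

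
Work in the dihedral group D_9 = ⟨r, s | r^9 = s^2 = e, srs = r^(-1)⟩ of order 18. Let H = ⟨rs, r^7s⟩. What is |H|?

|⟨rs⟩| = 2 and |⟨r^7s⟩| = 2, so |H| is a multiple of lcm(2, 2) = 2 and divides |G| = 18.
Closing under the operation: H = {e, r^3, r^6, rs, r^4s, r^7s}, so |H| = 6.

6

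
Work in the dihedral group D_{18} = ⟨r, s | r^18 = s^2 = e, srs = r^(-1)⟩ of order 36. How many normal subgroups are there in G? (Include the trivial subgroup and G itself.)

9

G has 45 subgroups. Checking conjugation-invariance by order — order 1: 1/1 normal; order 2: 1/19 normal; order 3: 1/1 normal; order 4: 0/9 normal; order 6: 1/7 normal; order 9: 1/1 normal; order 12: 0/3 normal; order 18: 3/3 normal; order 36: 1/1 normal.
Total normal subgroups: 9.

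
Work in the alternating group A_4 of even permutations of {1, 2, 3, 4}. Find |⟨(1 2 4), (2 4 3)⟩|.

12

|⟨(1 2 4)⟩| = 3 and |⟨(2 4 3)⟩| = 3, so |H| is a multiple of lcm(3, 3) = 3 and divides |G| = 12.
Closing {(1 2 4), (2 4 3)} under the group operation gives all of G, so |H| = 12.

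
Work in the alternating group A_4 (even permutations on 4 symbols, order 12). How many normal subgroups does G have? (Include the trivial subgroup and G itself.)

3

G has 10 subgroups. Checking conjugation-invariance by order — order 1: 1/1 normal; order 2: 0/3 normal; order 3: 0/4 normal; order 4: 1/1 normal; order 12: 1/1 normal.
Total normal subgroups: 3.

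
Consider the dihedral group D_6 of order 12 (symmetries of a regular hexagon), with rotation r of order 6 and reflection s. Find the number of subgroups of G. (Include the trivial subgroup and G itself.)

|G| = 12, so by Lagrange every subgroup order divides 12. Divisors: 1, 2, 3, 4, 6, 12.
Subgroups by order — order 1: 1; order 2: 7; order 3: 1; order 4: 3; order 6: 3; order 12: 1.
Total: 1 + 7 + 1 + 3 + 3 + 1 = 16.

16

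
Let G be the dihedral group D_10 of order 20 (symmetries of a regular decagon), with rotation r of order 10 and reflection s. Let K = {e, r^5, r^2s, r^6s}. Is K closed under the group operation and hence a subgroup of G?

Closure fails: r^2s · r^6s = r^6 ∉ K. So K is not a subgroup.

No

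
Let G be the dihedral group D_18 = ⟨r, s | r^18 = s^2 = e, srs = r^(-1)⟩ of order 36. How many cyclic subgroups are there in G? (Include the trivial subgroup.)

A cyclic subgroup of order d is generated by each of its φ(d) elements of order d, so the cyclic subgroups of order d number (#elements of order d)/φ(d).
Cyclic subgroups by order — order 1: 1; order 2: 19; order 3: 1; order 6: 1; order 9: 1; order 18: 1.
Total: 24.

24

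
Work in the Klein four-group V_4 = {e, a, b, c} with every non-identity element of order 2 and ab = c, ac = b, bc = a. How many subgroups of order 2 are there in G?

|G| = 4 and 2 | 4, so subgroups of order 2 are possible by Lagrange.
The subgroups of order 2 are: {e, a}; {e, b}; {e, c}.
So G has 3 subgroups of order 2.

3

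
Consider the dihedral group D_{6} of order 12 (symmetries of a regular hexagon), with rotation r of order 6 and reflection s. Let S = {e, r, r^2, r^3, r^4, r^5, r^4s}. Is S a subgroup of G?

No

|S| = 7 does not divide |G| = 12, so by Lagrange S is not a subgroup.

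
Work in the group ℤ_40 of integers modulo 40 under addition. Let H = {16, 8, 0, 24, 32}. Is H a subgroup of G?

|H| = 5 divides |G| = 40, consistent with Lagrange.
H contains the identity, every element's inverse is in H, and H is closed under +: it is a subgroup.
In fact H = ⟨16⟩.

Yes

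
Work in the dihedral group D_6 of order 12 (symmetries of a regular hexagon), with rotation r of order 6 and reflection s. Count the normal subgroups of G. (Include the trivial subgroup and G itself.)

7

G has 16 subgroups. Checking conjugation-invariance by order — order 1: 1/1 normal; order 2: 1/7 normal; order 3: 1/1 normal; order 4: 0/3 normal; order 6: 3/3 normal; order 12: 1/1 normal.
Total normal subgroups: 7.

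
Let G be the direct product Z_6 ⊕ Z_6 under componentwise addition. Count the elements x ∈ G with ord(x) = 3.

8

An element (a,b) has order lcm(ord(a), ord(b)); count pairs with lcm equal to 3.
Enumerating gives 8 such elements.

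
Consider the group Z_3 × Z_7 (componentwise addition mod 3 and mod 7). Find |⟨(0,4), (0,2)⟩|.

|⟨(0,4)⟩| = 7 and |⟨(0,2)⟩| = 7, so |H| is a multiple of lcm(7, 7) = 7 and divides |G| = 21.
Closing under the operation: H = {(0,0), (0,1), (0,2), (0,3), (0,4), (0,5), (0,6)}, so |H| = 7.

7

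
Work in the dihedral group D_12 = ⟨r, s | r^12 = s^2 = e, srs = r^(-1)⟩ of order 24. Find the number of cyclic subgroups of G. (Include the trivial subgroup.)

18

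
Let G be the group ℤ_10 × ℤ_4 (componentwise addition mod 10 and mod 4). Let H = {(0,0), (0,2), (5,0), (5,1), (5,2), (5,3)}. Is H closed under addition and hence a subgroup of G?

No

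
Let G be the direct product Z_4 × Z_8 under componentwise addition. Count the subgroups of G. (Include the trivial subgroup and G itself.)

22

|G| = 32, so by Lagrange every subgroup order divides 32. Divisors: 1, 2, 4, 8, 16, 32.
Subgroups by order — order 1: 1; order 2: 3; order 4: 7; order 8: 7; order 16: 3; order 32: 1.
Total: 1 + 3 + 7 + 7 + 3 + 1 = 22.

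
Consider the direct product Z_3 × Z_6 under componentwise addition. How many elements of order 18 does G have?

0

An element (a,b) has order lcm(ord(a), ord(b)); count pairs with lcm equal to 18.
Enumerating gives 0 such elements.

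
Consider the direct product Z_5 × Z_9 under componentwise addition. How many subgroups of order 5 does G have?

|G| = 45 and 5 | 45, so subgroups of order 5 are possible by Lagrange.
The subgroups of order 5 are: {(0,0), (1,0), (2,0), (3,0), (4,0)}.
So G has 1 subgroup of order 5.

1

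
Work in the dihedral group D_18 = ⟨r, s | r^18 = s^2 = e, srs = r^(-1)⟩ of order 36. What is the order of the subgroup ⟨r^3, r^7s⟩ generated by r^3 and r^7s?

12

|⟨r^3⟩| = 6 and |⟨r^7s⟩| = 2, so |H| is a multiple of lcm(6, 2) = 6 and divides |G| = 36.
Closing under the operation: H = {e, r^3, r^6, r^9, r^12, r^15, rs, r^4s, r^7s, r^10s, r^13s, r^16s}, so |H| = 12.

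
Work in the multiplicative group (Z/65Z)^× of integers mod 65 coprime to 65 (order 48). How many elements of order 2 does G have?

The elements of order 2 are: 14, 51, 64.
That's 3.

3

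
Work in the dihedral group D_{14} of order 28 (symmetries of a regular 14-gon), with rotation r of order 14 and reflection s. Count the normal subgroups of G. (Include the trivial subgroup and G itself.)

G has 28 subgroups. Checking conjugation-invariance by order — order 1: 1/1 normal; order 2: 1/15 normal; order 4: 0/7 normal; order 7: 1/1 normal; order 14: 3/3 normal; order 28: 1/1 normal.
Total normal subgroups: 7.

7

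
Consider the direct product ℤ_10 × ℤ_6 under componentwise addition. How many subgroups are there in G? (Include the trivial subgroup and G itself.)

20

|G| = 60, so by Lagrange every subgroup order divides 60. Divisors: 1, 2, 3, 4, 5, 6, 10, 12, 15, 20, 30, 60.
Subgroups by order — order 1: 1; order 2: 3; order 3: 1; order 4: 1; order 5: 1; order 6: 3; order 10: 3; order 12: 1; order 15: 1; order 20: 1; order 30: 3; order 60: 1.
Total: 1 + 3 + 1 + 1 + 1 + 3 + 3 + 1 + 1 + 1 + 3 + 1 = 20.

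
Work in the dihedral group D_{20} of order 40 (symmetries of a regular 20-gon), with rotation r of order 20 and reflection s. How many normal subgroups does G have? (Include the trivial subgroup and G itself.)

9

G has 48 subgroups. Checking conjugation-invariance by order — order 1: 1/1 normal; order 2: 1/21 normal; order 4: 1/11 normal; order 5: 1/1 normal; order 8: 0/5 normal; order 10: 1/5 normal; order 20: 3/3 normal; order 40: 1/1 normal.
Total normal subgroups: 9.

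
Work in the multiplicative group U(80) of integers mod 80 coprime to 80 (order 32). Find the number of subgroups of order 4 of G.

|G| = 32 and 4 | 32, so subgroups of order 4 are possible by Lagrange.
The subgroups of order 4 are: {1, 11, 41, 51}; {1, 9, 13, 37}; {1, 17, 33, 49}; {1, 19, 41, 59}; … (19 in all).
So G has 19 subgroups of order 4.

19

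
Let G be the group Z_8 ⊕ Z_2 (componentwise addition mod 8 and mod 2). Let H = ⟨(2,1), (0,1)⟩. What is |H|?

|⟨(2,1)⟩| = 4 and |⟨(0,1)⟩| = 2, so |H| is a multiple of lcm(4, 2) = 4 and divides |G| = 16.
Closing under the operation: H = {(0,0), (0,1), (2,0), (2,1), (4,0), (4,1), (6,0), (6,1)}, so |H| = 8.

8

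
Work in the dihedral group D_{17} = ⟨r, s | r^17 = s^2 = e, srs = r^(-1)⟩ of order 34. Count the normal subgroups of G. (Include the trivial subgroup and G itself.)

3

G has 20 subgroups. Checking conjugation-invariance by order — order 1: 1/1 normal; order 2: 0/17 normal; order 17: 1/1 normal; order 34: 1/1 normal.
Total normal subgroups: 3.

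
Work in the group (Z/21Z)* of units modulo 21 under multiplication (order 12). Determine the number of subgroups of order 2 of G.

|G| = 12 and 2 | 12, so subgroups of order 2 are possible by Lagrange.
The subgroups of order 2 are: {1, 13}; {1, 20}; {1, 8}.
So G has 3 subgroups of order 2.

3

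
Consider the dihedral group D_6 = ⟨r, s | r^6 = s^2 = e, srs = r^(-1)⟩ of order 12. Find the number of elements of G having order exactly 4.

No element of G has order 4 (even though 4 | 12).

0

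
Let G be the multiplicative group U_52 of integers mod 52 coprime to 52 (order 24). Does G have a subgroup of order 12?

12 | 24. A subgroup of order 12 is {1, 7, 9, 11, 15, 17, 19, 25, 29, 31, 47, 49}.

Yes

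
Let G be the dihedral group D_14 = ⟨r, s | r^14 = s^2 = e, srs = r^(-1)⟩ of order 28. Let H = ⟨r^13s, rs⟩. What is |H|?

14

|⟨r^13s⟩| = 2 and |⟨rs⟩| = 2, so |H| is a multiple of lcm(2, 2) = 2 and divides |G| = 28.
Closing under the operation: H = {e, r^2, r^4, r^6, r^8, r^10, r^12, rs, r^3s, r^5s, r^7s, r^9s, r^11s, r^13s}, so |H| = 14.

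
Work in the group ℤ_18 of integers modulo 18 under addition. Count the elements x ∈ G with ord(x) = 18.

In a cyclic group of order 18, the number of elements of order d (for d | 18) is φ(d).
φ(18) = 6.

6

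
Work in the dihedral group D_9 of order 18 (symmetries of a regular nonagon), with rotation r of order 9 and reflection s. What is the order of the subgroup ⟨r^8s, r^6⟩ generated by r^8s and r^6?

6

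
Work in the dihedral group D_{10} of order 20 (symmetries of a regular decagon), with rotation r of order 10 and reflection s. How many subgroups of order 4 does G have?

|G| = 20 and 4 | 20, so subgroups of order 4 are possible by Lagrange.
The subgroups of order 4 are: {e, r^5, r^2s, r^7s}; {e, r^5, r^3s, r^8s}; {e, r^5, r^4s, r^9s}; {e, r^5, s, r^5s}; … (5 in all).
So G has 5 subgroups of order 4.

5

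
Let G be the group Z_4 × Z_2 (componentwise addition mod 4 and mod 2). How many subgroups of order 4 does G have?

|G| = 8 and 4 | 8, so subgroups of order 4 are possible by Lagrange.
The subgroups of order 4 are: {(0,0), (0,1), (2,0), (2,1)}; {(0,0), (1,0), (2,0), (3,0)}; {(0,0), (1,1), (2,0), (3,1)}.
So G has 3 subgroups of order 4.

3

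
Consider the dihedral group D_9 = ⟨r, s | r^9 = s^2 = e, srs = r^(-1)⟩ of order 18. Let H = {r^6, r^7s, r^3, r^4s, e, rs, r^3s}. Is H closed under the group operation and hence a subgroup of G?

No

|H| = 7 does not divide |G| = 18, so by Lagrange H is not a subgroup.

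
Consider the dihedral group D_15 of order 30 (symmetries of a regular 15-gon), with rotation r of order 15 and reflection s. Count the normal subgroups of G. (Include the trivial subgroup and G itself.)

G has 28 subgroups. Checking conjugation-invariance by order — order 1: 1/1 normal; order 2: 0/15 normal; order 3: 1/1 normal; order 5: 1/1 normal; order 6: 0/5 normal; order 10: 0/3 normal; order 15: 1/1 normal; order 30: 1/1 normal.
Total normal subgroups: 5.

5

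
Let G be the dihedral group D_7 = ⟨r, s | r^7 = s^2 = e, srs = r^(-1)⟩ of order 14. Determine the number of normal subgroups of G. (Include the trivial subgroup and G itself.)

G has 10 subgroups. Checking conjugation-invariance by order — order 1: 1/1 normal; order 2: 0/7 normal; order 7: 1/1 normal; order 14: 1/1 normal.
Total normal subgroups: 3.

3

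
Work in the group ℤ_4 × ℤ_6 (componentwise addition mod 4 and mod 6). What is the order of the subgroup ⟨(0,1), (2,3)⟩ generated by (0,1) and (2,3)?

12

|⟨(0,1)⟩| = 6 and |⟨(2,3)⟩| = 2, so |H| is a multiple of lcm(6, 2) = 6 and divides |G| = 24.
Closing under the operation: H = {(0,0), (0,1), (0,2), (0,3), (0,4), (0,5), (2,0), (2,1), (2,2), (2,3), (2,4), (2,5)}, so |H| = 12.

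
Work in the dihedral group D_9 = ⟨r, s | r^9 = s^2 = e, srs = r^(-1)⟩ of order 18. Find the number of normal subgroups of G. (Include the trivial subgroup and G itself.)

G has 16 subgroups. Checking conjugation-invariance by order — order 1: 1/1 normal; order 2: 0/9 normal; order 3: 1/1 normal; order 6: 0/3 normal; order 9: 1/1 normal; order 18: 1/1 normal.
Total normal subgroups: 4.

4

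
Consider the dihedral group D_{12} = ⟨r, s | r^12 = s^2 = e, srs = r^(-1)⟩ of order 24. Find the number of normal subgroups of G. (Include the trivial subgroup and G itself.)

9

G has 34 subgroups. Checking conjugation-invariance by order — order 1: 1/1 normal; order 2: 1/13 normal; order 3: 1/1 normal; order 4: 1/7 normal; order 6: 1/5 normal; order 8: 0/3 normal; order 12: 3/3 normal; order 24: 1/1 normal.
Total normal subgroups: 9.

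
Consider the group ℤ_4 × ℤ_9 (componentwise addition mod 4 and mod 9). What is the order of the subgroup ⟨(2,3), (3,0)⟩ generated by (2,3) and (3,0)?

12

|⟨(2,3)⟩| = 6 and |⟨(3,0)⟩| = 4, so |H| is a multiple of lcm(6, 4) = 12 and divides |G| = 36.
Closing under the operation: H = {(0,0), (0,3), (0,6), (1,0), (1,3), (1,6), (2,0), (2,3), (2,6), (3,0), (3,3), (3,6)}, so |H| = 12.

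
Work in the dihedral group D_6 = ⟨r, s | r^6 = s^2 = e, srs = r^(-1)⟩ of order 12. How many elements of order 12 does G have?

0

No element of G has order 12 (even though 12 | 12).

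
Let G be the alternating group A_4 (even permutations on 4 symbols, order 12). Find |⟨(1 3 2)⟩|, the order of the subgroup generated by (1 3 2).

Computing powers of (1 3 2): the smallest k with ((1 3 2))^k = e is k = 3.

3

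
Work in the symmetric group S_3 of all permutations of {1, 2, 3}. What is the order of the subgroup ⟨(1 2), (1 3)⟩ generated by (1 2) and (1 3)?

|⟨(1 2)⟩| = 2 and |⟨(1 3)⟩| = 2, so |H| is a multiple of lcm(2, 2) = 2 and divides |G| = 6.
Closing {(1 2), (1 3)} under the group operation gives all of G, so |H| = 6.

6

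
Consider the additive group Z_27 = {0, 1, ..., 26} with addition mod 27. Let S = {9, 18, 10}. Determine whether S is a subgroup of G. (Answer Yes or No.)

No

The identity 0 ∉ S, so S is not a subgroup.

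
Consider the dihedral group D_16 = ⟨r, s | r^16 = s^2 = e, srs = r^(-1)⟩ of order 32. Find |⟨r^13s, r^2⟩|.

16

|⟨r^13s⟩| = 2 and |⟨r^2⟩| = 8, so |H| is a multiple of lcm(2, 8) = 8 and divides |G| = 32.
Closing under the operation: H = {e, r^2, r^4, r^6, r^8, r^10, r^12, r^14, rs, r^3s, r^5s, r^7s, r^9s, r^11s, r^13s, r^15s}, so |H| = 16.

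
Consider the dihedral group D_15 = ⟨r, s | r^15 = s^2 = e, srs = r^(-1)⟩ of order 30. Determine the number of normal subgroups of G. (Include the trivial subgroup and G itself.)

5

G has 28 subgroups. Checking conjugation-invariance by order — order 1: 1/1 normal; order 2: 0/15 normal; order 3: 1/1 normal; order 5: 1/1 normal; order 6: 0/5 normal; order 10: 0/3 normal; order 15: 1/1 normal; order 30: 1/1 normal.
Total normal subgroups: 5.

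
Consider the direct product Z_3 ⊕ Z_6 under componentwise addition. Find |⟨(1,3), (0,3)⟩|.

|⟨(1,3)⟩| = 6 and |⟨(0,3)⟩| = 2, so |H| is a multiple of lcm(6, 2) = 6 and divides |G| = 18.
Closing under the operation: H = {(0,0), (0,3), (1,0), (1,3), (2,0), (2,3)}, so |H| = 6.

6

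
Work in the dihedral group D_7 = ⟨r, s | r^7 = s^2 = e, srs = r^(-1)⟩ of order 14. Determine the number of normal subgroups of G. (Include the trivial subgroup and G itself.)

3

G has 10 subgroups. Checking conjugation-invariance by order — order 1: 1/1 normal; order 2: 0/7 normal; order 7: 1/1 normal; order 14: 1/1 normal.
Total normal subgroups: 3.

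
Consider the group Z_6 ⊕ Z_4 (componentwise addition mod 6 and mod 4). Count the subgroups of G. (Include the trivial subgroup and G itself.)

|G| = 24, so by Lagrange every subgroup order divides 24. Divisors: 1, 2, 3, 4, 6, 8, 12, 24.
Subgroups by order — order 1: 1; order 2: 3; order 3: 1; order 4: 3; order 6: 3; order 8: 1; order 12: 3; order 24: 1.
Total: 1 + 3 + 1 + 3 + 3 + 1 + 3 + 1 = 16.

16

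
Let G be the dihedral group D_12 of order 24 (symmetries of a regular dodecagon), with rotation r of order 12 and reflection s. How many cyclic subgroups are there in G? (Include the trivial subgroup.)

18

Group the elements of G by the cyclic subgroup they generate; each cyclic subgroup of order d accounts for φ(d) elements.
Cyclic subgroups by order — order 1: 1; order 2: 13; order 3: 1; order 4: 1; order 6: 1; order 12: 1.
Total: 18.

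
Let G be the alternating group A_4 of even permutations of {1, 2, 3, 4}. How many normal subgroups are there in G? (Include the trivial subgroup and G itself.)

G has 10 subgroups. Checking conjugation-invariance by order — order 1: 1/1 normal; order 2: 0/3 normal; order 3: 0/4 normal; order 4: 1/1 normal; order 12: 1/1 normal.
Total normal subgroups: 3.

3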